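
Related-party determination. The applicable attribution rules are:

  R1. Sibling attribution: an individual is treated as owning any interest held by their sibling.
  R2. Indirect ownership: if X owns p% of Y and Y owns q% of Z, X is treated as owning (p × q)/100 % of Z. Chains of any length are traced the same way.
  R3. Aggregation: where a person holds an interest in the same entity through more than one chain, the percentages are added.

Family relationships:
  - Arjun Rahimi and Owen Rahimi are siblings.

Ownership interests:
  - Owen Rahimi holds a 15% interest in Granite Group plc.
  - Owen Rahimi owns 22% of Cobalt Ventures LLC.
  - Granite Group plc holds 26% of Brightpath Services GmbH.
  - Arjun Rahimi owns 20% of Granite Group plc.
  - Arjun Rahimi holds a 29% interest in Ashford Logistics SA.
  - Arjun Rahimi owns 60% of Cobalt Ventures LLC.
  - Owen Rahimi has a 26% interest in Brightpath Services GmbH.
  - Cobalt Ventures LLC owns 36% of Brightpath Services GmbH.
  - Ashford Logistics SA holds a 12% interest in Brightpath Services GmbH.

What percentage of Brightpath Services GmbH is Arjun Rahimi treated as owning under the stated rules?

By sibling attribution (R1), Arjun Rahimi is treated as also owning Owen Rahimi's interest in Cobalt Ventures LLC, giving 60% + 22% = 82%.
By sibling attribution (R1), Arjun Rahimi is treated as also owning Owen Rahimi's interest in Granite Group plc, giving 20% + 15% = 35%.
By sibling attribution (R1), Arjun Rahimi is treated as owning Owen Rahimi's 26% interest in Brightpath Services GmbH.
Chain via Cobalt Ventures LLC (R2): 82% × 36% = 29.52% of Brightpath Services GmbH.
Chain via Granite Group plc (R2): 35% × 26% = 9.1% of Brightpath Services GmbH.
Chain via Ashford Logistics SA (R2): 29% × 12% = 3.48% of Brightpath Services GmbH.
Direct interest in Brightpath Services GmbH: 26%.
Aggregating (R3): 29.52% + 9.1% + 3.48% + 26% = 68.1%.

68.1%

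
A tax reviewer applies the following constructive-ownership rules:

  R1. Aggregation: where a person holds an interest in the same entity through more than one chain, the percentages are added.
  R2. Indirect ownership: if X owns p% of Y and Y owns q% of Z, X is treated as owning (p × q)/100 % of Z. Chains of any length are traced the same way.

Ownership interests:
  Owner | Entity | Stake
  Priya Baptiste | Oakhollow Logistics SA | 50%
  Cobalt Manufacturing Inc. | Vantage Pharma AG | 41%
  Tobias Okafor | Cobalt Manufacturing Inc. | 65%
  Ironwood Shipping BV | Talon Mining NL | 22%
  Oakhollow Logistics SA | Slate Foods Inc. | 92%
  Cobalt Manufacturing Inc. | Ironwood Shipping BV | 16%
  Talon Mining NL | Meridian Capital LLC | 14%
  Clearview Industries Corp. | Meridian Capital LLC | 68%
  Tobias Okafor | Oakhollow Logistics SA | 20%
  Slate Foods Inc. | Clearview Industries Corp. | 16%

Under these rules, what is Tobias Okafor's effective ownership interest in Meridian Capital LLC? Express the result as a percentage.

Chain via Cobalt Manufacturing Inc. → Ironwood Shipping BV → Talon Mining NL (R2): 65% × 16% × 22% × 14% = 0.32032% of Meridian Capital LLC.
Chain via Oakhollow Logistics SA → Slate Foods Inc. → Clearview Industries Corp. (R2): 20% × 92% × 16% × 68% = 2.00192% of Meridian Capital LLC.
Aggregating (R1): 0.32032% + 2.00192% = 2.32224%.

2.32224%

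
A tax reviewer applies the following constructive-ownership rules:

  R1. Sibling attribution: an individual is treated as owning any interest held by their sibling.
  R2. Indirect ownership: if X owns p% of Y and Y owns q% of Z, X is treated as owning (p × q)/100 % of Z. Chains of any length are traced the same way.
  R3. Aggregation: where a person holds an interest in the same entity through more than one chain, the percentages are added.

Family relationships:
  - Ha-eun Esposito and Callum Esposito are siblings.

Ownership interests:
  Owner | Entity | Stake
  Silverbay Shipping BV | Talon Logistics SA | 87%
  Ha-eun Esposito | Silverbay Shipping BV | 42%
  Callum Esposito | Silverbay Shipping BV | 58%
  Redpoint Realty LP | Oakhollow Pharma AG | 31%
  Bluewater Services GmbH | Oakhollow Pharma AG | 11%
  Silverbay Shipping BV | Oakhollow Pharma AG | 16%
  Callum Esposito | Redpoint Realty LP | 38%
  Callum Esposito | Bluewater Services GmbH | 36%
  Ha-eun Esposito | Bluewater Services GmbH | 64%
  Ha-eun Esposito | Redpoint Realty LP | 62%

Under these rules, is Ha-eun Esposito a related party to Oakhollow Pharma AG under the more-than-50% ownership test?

By sibling attribution (R1), Ha-eun Esposito is treated as also owning Callum Esposito's interest in Silverbay Shipping BV, giving 42% + 58% = 100%.
By sibling attribution (R1), Ha-eun Esposito is treated as also owning Callum Esposito's interest in Redpoint Realty LP, giving 62% + 38% = 100%.
By sibling attribution (R1), Ha-eun Esposito is treated as also owning Callum Esposito's interest in Bluewater Services GmbH, giving 64% + 36% = 100%.
Chain via Silverbay Shipping BV (R2): 100% × 16% = 16% of Oakhollow Pharma AG.
Chain via Redpoint Realty LP (R2): 100% × 31% = 31% of Oakhollow Pharma AG.
Chain via Bluewater Services GmbH (R2): 100% × 11% = 11% of Oakhollow Pharma AG.
Aggregating (R3): 16% + 31% + 11% = 58%.
58% exceeds the 50% threshold, so Ha-eun is a related party to Oakhollow Pharma AG.

Yes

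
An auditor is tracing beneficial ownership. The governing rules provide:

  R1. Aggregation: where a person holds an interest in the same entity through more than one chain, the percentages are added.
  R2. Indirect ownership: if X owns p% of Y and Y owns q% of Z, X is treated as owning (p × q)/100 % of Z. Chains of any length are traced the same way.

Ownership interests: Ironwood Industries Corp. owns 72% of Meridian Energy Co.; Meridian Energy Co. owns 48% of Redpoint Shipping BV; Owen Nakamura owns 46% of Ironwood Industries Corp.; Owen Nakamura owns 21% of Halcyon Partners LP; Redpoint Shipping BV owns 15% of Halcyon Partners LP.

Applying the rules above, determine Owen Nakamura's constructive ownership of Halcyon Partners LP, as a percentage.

23.38464%

Chain via Ironwood Industries Corp. → Meridian Energy Co. → Redpoint Shipping BV (R2): 46% × 72% × 48% × 15% = 2.38464% of Halcyon Partners LP.
Direct interest in Halcyon Partners LP: 21%.
Aggregating (R1): 2.38464% + 21% = 23.38464%.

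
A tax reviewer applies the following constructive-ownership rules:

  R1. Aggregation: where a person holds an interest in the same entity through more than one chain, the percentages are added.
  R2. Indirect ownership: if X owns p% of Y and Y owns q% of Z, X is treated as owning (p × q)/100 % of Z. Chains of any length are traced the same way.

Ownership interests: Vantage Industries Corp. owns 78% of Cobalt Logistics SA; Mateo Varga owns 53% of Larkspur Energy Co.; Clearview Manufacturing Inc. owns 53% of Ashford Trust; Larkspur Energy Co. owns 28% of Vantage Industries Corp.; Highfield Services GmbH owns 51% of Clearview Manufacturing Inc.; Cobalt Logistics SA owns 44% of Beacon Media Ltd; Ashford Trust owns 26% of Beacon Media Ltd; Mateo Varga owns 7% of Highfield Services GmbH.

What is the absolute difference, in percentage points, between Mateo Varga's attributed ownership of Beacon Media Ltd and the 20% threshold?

Chain via Highfield Services GmbH → Clearview Manufacturing Inc. → Ashford Trust (R2): 7% × 51% × 53% × 26% = 0.491946% of Beacon Media Ltd.
Chain via Larkspur Energy Co. → Vantage Industries Corp. → Cobalt Logistics SA (R2): 53% × 28% × 78% × 44% = 5.093088% of Beacon Media Ltd.
Aggregating (R1): 0.491946% + 5.093088% = 5.585034%.
5.585034% falls short of the 20% threshold by 14.414966 percentage points.

14.414966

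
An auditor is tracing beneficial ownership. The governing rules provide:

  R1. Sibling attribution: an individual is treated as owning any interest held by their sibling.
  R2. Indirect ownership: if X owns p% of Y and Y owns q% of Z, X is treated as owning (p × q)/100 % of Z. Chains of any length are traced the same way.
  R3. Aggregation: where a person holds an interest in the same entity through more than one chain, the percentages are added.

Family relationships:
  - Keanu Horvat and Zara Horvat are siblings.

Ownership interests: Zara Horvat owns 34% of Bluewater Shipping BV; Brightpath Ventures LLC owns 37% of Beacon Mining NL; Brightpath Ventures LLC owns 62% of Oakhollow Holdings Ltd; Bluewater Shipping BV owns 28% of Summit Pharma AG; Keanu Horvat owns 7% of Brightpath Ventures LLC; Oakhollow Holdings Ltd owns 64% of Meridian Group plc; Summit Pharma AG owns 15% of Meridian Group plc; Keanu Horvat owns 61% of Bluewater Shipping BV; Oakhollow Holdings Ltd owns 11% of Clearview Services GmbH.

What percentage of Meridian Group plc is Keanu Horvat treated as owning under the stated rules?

By sibling attribution (R1), Keanu Horvat is treated as also owning Zara Horvat's interest in Bluewater Shipping BV, giving 61% + 34% = 95%.
Chain via Bluewater Shipping BV → Summit Pharma AG (R2): 95% × 28% × 15% = 3.99% of Meridian Group plc.
Chain via Brightpath Ventures LLC → Oakhollow Holdings Ltd (R2): 7% × 62% × 64% = 2.7776% of Meridian Group plc.
Aggregating (R3): 3.99% + 2.7776% = 6.7676%.

6.7676%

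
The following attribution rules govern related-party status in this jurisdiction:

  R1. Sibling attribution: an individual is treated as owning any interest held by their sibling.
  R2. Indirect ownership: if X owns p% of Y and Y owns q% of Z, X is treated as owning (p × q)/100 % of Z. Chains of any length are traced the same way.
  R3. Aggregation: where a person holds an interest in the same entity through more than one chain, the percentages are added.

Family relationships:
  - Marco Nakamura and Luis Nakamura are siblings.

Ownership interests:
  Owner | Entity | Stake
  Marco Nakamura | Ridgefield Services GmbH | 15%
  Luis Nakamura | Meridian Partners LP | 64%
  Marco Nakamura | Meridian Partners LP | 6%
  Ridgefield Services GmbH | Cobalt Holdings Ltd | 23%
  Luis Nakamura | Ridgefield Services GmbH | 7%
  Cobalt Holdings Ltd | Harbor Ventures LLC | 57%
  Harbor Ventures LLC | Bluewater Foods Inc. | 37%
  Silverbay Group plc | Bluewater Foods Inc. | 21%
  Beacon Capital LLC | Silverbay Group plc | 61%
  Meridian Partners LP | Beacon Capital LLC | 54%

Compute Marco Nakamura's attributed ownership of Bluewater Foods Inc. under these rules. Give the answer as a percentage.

By sibling attribution (R1), Marco Nakamura is treated as also owning Luis Nakamura's interest in Ridgefield Services GmbH, giving 15% + 7% = 22%.
By sibling attribution (R1), Marco Nakamura is treated as also owning Luis Nakamura's interest in Meridian Partners LP, giving 6% + 64% = 70%.
Chain via Ridgefield Services GmbH → Cobalt Holdings Ltd → Harbor Ventures LLC (R2): 22% × 23% × 57% × 37% = 1.067154% of Bluewater Foods Inc.
Chain via Meridian Partners LP → Beacon Capital LLC → Silverbay Group plc (R2): 70% × 54% × 61% × 21% = 4.84218% of Bluewater Foods Inc.
Aggregating (R3): 1.067154% + 4.84218% = 5.909334%.

5.909334%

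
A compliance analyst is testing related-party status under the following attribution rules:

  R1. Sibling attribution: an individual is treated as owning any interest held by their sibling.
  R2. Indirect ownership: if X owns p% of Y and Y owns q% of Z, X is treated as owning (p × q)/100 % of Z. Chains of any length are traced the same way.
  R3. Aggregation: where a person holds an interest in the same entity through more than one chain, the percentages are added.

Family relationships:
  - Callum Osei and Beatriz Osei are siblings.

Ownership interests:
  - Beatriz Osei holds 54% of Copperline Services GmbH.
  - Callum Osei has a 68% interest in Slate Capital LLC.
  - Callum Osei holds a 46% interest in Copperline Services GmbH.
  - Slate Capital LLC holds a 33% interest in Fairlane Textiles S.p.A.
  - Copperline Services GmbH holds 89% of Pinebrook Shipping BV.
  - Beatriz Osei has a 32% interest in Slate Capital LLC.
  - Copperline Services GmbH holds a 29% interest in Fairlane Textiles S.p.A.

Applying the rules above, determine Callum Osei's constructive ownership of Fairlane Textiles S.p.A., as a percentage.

By sibling attribution (R1), Callum Osei is treated as also owning Beatriz Osei's interest in Copperline Services GmbH, giving 46% + 54% = 100%.
By sibling attribution (R1), Callum Osei is treated as also owning Beatriz Osei's interest in Slate Capital LLC, giving 68% + 32% = 100%.
Chain via Copperline Services GmbH (R2): 100% × 29% = 29% of Fairlane Textiles S.p.A.
Chain via Slate Capital LLC (R2): 100% × 33% = 33% of Fairlane Textiles S.p.A.
Aggregating (R3): 29% + 33% = 62%.

62%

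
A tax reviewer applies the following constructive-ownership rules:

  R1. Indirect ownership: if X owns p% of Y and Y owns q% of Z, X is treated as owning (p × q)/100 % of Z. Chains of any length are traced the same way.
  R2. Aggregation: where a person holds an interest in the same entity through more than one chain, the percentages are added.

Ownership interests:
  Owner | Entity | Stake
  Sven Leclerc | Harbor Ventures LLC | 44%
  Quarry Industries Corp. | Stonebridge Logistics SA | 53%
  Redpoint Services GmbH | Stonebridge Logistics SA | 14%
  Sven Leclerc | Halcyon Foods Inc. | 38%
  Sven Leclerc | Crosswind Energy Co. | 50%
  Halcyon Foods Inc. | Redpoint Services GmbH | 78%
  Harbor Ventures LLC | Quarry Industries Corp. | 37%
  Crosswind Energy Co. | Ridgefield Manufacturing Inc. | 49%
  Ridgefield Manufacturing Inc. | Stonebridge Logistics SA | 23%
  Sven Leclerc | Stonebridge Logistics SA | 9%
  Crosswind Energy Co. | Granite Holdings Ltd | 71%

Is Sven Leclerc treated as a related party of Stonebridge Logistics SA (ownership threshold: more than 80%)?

Chain via Harbor Ventures LLC → Quarry Industries Corp. (R1): 44% × 37% × 53% = 8.6284% of Stonebridge Logistics SA.
Chain via Crosswind Energy Co. → Ridgefield Manufacturing Inc. (R1): 50% × 49% × 23% = 5.635% of Stonebridge Logistics SA.
Chain via Halcyon Foods Inc. → Redpoint Services GmbH (R1): 38% × 78% × 14% = 4.1496% of Stonebridge Logistics SA.
Direct interest in Stonebridge Logistics SA: 9%.
Aggregating (R2): 8.6284% + 5.635% + 4.1496% + 9% = 27.413%.
27.413% does not exceed the 80% threshold, so Sven is not a related party to Stonebridge Logistics SA.

No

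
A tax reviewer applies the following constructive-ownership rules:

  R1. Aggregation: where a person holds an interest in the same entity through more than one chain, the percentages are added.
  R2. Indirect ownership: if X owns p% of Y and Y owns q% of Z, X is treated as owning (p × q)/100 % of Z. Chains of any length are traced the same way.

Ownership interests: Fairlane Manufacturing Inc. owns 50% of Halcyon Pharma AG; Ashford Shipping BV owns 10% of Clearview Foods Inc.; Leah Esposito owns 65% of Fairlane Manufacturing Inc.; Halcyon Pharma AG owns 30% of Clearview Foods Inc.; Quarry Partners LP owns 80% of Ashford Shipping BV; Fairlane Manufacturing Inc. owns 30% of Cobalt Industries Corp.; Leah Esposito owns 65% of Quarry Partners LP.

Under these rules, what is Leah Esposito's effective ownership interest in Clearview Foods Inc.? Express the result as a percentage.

14.95%

Chain via Quarry Partners LP → Ashford Shipping BV (R2): 65% × 80% × 10% = 5.2% of Clearview Foods Inc.
Chain via Fairlane Manufacturing Inc. → Halcyon Pharma AG (R2): 65% × 50% × 30% = 9.75% of Clearview Foods Inc.
Aggregating (R1): 5.2% + 9.75% = 14.95%.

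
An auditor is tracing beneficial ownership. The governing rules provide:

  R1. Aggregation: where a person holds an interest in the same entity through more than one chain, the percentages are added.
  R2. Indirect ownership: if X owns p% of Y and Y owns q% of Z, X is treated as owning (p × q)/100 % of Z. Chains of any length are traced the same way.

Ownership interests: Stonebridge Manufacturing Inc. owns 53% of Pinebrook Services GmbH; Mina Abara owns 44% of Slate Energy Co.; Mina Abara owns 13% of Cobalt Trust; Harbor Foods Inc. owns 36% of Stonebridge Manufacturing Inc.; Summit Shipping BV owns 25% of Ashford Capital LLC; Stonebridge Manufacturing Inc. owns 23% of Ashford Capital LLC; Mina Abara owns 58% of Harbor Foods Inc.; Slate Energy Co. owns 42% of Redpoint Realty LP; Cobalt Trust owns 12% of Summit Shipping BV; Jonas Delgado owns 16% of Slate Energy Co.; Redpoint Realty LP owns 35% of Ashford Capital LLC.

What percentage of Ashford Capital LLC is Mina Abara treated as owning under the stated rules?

Chain via Slate Energy Co. → Redpoint Realty LP (R2): 44% × 42% × 35% = 6.468% of Ashford Capital LLC.
Chain via Cobalt Trust → Summit Shipping BV (R2): 13% × 12% × 25% = 0.39% of Ashford Capital LLC.
Chain via Harbor Foods Inc. → Stonebridge Manufacturing Inc. (R2): 58% × 36% × 23% = 4.8024% of Ashford Capital LLC.
Aggregating (R1): 6.468% + 0.39% + 4.8024% = 11.6604%.

11.6604%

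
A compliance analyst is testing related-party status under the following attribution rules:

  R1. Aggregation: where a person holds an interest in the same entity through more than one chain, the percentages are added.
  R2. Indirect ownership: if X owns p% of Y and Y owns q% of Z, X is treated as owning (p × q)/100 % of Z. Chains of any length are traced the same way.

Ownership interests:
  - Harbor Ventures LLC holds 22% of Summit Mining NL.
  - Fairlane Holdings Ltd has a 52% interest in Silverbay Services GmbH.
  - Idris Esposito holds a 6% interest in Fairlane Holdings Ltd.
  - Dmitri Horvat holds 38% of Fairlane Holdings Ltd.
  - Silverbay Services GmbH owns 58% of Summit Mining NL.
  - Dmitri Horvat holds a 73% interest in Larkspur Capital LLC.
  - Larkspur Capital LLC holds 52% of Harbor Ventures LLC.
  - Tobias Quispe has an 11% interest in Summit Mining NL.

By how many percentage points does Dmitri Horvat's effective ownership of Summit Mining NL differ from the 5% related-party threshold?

Chain via Larkspur Capital LLC → Harbor Ventures LLC (R2): 73% × 52% × 22% = 8.3512% of Summit Mining NL.
Chain via Fairlane Holdings Ltd → Silverbay Services GmbH (R2): 38% × 52% × 58% = 11.4608% of Summit Mining NL.
Aggregating (R1): 8.3512% + 11.4608% = 19.812%.
19.812% exceeds the 5% threshold by 14.812 percentage points.

14.812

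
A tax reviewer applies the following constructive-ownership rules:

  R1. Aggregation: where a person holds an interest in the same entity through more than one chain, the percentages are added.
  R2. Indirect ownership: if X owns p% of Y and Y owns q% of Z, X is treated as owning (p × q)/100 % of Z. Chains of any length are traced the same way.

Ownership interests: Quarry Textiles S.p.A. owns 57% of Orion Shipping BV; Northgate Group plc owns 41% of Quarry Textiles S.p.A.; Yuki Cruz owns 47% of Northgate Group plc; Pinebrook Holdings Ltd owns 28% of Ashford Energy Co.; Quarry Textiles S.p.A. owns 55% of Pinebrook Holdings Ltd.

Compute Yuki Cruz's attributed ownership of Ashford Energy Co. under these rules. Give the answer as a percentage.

2.96758%

Chain via Northgate Group plc → Quarry Textiles S.p.A. → Pinebrook Holdings Ltd (R2): 47% × 41% × 55% × 28% = 2.96758% of Ashford Energy Co.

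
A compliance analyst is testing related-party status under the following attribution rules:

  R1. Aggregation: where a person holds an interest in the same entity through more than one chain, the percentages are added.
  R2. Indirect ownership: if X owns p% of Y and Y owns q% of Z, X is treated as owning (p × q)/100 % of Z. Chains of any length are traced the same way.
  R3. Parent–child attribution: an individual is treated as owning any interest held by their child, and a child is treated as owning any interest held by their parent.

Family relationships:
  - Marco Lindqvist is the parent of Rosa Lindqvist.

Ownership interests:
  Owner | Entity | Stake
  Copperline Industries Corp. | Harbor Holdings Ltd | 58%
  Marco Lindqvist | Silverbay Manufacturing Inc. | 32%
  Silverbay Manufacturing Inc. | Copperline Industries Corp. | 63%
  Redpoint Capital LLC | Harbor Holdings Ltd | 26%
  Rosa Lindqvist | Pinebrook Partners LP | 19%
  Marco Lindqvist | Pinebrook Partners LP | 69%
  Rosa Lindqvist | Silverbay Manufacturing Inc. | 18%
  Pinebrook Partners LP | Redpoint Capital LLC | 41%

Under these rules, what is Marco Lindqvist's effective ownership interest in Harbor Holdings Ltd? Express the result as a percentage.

By parent–child attribution (R3), Marco Lindqvist is treated as also owning Rosa Lindqvist's interest in Silverbay Manufacturing Inc, giving 32% + 18% = 50%.
By parent–child attribution (R3), Marco Lindqvist is treated as also owning Rosa Lindqvist's interest in Pinebrook Partners LP, giving 69% + 19% = 88%.
Chain via Silverbay Manufacturing Inc. → Copperline Industries Corp. (R2): 50% × 63% × 58% = 18.27% of Harbor Holdings Ltd.
Chain via Pinebrook Partners LP → Redpoint Capital LLC (R2): 88% × 41% × 26% = 9.3808% of Harbor Holdings Ltd.
Aggregating (R1): 18.27% + 9.3808% = 27.6508%.

27.6508%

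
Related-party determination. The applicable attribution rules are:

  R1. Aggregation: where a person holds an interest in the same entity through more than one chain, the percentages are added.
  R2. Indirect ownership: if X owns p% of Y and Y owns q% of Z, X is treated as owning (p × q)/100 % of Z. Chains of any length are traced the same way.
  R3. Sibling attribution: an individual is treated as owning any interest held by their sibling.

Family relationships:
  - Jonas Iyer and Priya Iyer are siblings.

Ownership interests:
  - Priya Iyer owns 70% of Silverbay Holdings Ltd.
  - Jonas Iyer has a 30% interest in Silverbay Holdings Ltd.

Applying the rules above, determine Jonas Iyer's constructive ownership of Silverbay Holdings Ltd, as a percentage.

By sibling attribution (R3), Jonas Iyer is treated as also owning Priya Iyer's interest in Silverbay Holdings Ltd, giving 30% + 70% = 100%.
Direct interest in Silverbay Holdings Ltd: 100%.

100%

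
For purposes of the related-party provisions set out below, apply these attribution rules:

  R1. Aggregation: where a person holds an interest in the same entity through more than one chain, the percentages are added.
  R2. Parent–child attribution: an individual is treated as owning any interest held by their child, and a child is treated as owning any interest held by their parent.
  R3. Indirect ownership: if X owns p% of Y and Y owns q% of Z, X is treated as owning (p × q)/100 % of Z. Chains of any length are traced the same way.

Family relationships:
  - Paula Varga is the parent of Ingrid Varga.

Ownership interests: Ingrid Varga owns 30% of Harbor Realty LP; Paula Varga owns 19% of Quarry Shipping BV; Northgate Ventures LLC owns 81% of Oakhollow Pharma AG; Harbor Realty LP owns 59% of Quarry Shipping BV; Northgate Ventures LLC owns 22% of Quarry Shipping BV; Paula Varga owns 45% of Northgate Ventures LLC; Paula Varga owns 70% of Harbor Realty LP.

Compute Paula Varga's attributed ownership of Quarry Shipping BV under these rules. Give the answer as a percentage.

By parent–child attribution (R2), Paula Varga is treated as also owning Ingrid Varga's interest in Harbor Realty LP, giving 70% + 30% = 100%.
Chain via Harbor Realty LP (R3): 100% × 59% = 59% of Quarry Shipping BV.
Chain via Northgate Ventures LLC (R3): 45% × 22% = 9.9% of Quarry Shipping BV.
Direct interest in Quarry Shipping BV: 19%.
Aggregating (R1): 59% + 9.9% + 19% = 87.9%.

87.9%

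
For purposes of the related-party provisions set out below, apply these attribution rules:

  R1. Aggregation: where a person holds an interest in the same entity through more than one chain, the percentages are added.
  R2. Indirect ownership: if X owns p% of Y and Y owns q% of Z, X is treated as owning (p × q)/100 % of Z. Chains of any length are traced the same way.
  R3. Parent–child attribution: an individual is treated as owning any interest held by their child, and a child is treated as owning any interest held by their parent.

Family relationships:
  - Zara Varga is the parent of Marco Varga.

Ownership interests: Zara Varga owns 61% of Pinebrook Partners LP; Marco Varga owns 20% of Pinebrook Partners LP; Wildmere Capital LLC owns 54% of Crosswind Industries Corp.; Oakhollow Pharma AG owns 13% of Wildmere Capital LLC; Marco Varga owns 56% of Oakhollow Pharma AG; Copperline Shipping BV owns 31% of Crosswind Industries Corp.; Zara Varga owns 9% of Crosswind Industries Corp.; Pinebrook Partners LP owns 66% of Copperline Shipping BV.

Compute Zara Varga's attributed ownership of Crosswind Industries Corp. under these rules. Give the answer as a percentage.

By parent–child attribution (R3), Zara Varga is treated as also owning Marco Varga's interest in Pinebrook Partners LP, giving 61% + 20% = 81%.
By parent–child attribution (R3), Zara Varga is treated as owning Marco Varga's 56% interest in Oakhollow Pharma AG.
Chain via Pinebrook Partners LP → Copperline Shipping BV (R2): 81% × 66% × 31% = 16.5726% of Crosswind Industries Corp.
Direct interest in Crosswind Industries Corp: 9%.
Chain via Oakhollow Pharma AG → Wildmere Capital LLC (R2): 56% × 13% × 54% = 3.9312% of Crosswind Industries Corp.
Aggregating (R1): 16.5726% + 9% + 3.9312% = 29.5038%.

29.5038%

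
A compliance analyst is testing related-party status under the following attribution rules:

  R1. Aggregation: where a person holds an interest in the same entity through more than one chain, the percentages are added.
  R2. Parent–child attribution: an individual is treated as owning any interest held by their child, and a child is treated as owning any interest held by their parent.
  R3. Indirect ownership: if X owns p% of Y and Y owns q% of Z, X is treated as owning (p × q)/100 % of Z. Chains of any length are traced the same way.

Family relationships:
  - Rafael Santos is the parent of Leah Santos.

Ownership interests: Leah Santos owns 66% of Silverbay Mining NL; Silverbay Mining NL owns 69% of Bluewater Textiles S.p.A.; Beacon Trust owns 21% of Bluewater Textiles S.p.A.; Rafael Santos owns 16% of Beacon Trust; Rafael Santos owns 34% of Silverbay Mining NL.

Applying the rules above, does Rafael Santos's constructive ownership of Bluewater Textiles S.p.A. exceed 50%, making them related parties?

By parent–child attribution (R2), Rafael Santos is treated as also owning Leah Santos's interest in Silverbay Mining NL, giving 34% + 66% = 100%.
Chain via Beacon Trust (R3): 16% × 21% = 3.36% of Bluewater Textiles S.p.A.
Chain via Silverbay Mining NL (R3): 100% × 69% = 69% of Bluewater Textiles S.p.A.
Aggregating (R1): 3.36% + 69% = 72.36%.
72.36% exceeds the 50% threshold, so Rafael is a related party to Bluewater Textiles S.p.A.

Yes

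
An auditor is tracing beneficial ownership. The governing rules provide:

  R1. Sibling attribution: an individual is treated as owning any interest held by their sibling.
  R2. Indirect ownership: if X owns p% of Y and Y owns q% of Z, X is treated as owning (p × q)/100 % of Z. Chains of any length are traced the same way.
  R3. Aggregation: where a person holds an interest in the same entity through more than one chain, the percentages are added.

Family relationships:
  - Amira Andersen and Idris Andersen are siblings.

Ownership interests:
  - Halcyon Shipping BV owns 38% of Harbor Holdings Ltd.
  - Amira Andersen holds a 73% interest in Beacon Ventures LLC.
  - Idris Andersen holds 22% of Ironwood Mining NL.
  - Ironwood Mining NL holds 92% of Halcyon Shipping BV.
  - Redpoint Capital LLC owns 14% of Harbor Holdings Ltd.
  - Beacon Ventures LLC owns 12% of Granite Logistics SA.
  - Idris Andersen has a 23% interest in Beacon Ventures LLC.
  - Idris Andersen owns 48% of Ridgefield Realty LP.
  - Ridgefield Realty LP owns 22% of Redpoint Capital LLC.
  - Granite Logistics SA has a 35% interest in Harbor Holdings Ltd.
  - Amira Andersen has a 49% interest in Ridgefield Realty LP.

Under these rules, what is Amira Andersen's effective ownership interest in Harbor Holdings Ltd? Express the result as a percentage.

By sibling attribution (R1), Amira Andersen is treated as also owning Idris Andersen's interest in Ridgefield Realty LP, giving 49% + 48% = 97%.
By sibling attribution (R1), Amira Andersen is treated as also owning Idris Andersen's interest in Beacon Ventures LLC, giving 73% + 23% = 96%.
By sibling attribution (R1), Amira Andersen is treated as owning Idris Andersen's 22% interest in Ironwood Mining NL.
Chain via Ridgefield Realty LP → Redpoint Capital LLC (R2): 97% × 22% × 14% = 2.9876% of Harbor Holdings Ltd.
Chain via Beacon Ventures LLC → Granite Logistics SA (R2): 96% × 12% × 35% = 4.032% of Harbor Holdings Ltd.
Chain via Ironwood Mining NL → Halcyon Shipping BV (R2): 22% × 92% × 38% = 7.6912% of Harbor Holdings Ltd.
Aggregating (R3): 2.9876% + 4.032% + 7.6912% = 14.7108%.

14.7108%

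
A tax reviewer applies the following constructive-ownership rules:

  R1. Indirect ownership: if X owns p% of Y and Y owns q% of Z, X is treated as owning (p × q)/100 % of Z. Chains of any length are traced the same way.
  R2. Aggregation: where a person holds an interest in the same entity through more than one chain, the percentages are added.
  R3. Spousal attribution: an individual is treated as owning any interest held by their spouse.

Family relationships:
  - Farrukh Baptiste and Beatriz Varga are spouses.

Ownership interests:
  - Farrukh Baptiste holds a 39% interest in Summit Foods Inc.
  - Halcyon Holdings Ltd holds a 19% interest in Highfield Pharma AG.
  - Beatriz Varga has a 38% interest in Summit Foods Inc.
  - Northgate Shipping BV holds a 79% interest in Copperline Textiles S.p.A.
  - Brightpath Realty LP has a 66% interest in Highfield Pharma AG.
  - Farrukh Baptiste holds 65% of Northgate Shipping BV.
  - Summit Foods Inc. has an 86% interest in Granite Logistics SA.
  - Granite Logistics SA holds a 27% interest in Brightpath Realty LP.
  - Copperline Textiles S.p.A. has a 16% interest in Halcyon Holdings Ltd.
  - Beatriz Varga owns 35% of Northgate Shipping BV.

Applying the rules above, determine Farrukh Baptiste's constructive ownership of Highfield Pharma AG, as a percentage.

14.202004%

By spousal attribution (R3), Farrukh Baptiste is treated as also owning Beatriz Varga's interest in Northgate Shipping BV, giving 65% + 35% = 100%.
By spousal attribution (R3), Farrukh Baptiste is treated as also owning Beatriz Varga's interest in Summit Foods Inc, giving 39% + 38% = 77%.
Chain via Northgate Shipping BV → Copperline Textiles S.p.A. → Halcyon Holdings Ltd (R1): 100% × 79% × 16% × 19% = 2.4016% of Highfield Pharma AG.
Chain via Summit Foods Inc. → Granite Logistics SA → Brightpath Realty LP (R1): 77% × 86% × 27% × 66% = 11.800404% of Highfield Pharma AG.
Aggregating (R2): 2.4016% + 11.800404% = 14.202004%.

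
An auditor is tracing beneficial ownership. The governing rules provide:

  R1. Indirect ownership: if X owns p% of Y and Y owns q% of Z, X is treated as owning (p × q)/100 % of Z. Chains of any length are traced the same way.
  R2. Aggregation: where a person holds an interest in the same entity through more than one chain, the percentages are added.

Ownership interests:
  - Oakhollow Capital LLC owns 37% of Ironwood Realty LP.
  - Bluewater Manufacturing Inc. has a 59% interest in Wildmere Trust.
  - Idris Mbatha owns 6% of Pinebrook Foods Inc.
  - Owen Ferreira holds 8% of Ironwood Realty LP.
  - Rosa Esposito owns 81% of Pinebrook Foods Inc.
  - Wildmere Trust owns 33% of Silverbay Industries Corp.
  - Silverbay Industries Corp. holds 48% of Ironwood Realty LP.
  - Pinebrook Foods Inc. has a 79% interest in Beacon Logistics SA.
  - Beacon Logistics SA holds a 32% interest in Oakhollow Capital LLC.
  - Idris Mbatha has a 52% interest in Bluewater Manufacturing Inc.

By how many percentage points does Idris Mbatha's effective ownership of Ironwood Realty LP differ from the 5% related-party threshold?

Chain via Pinebrook Foods Inc. → Beacon Logistics SA → Oakhollow Capital LLC (R1): 6% × 79% × 32% × 37% = 0.561216% of Ironwood Realty LP.
Chain via Bluewater Manufacturing Inc. → Wildmere Trust → Silverbay Industries Corp. (R1): 52% × 59% × 33% × 48% = 4.859712% of Ironwood Realty LP.
Aggregating (R2): 0.561216% + 4.859712% = 5.420928%.
5.420928% exceeds the 5% threshold by 0.420928 percentage points.

0.420928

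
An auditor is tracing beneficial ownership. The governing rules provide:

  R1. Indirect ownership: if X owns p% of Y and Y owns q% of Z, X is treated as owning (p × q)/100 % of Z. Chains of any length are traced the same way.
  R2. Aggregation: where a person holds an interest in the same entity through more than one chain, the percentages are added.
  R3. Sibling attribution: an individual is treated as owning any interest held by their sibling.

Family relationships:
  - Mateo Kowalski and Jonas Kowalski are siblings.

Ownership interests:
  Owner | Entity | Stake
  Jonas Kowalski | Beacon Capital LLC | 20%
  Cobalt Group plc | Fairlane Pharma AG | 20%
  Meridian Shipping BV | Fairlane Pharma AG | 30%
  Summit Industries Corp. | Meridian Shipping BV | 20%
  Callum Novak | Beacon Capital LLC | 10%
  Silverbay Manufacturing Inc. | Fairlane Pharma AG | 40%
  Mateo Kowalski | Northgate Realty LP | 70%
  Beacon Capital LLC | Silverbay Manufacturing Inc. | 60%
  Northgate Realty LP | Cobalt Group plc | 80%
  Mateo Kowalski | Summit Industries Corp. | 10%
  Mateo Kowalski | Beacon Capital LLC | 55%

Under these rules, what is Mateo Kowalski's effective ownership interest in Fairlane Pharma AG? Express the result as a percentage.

By sibling attribution (R3), Mateo Kowalski is treated as also owning Jonas Kowalski's interest in Beacon Capital LLC, giving 55% + 20% = 75%.
Chain via Northgate Realty LP → Cobalt Group plc (R1): 70% × 80% × 20% = 11.2% of Fairlane Pharma AG.
Chain via Beacon Capital LLC → Silverbay Manufacturing Inc. (R1): 75% × 60% × 40% = 18% of Fairlane Pharma AG.
Chain via Summit Industries Corp. → Meridian Shipping BV (R1): 10% × 20% × 30% = 0.6% of Fairlane Pharma AG.
Aggregating (R2): 11.2% + 18% + 0.6% = 29.8%.

29.8%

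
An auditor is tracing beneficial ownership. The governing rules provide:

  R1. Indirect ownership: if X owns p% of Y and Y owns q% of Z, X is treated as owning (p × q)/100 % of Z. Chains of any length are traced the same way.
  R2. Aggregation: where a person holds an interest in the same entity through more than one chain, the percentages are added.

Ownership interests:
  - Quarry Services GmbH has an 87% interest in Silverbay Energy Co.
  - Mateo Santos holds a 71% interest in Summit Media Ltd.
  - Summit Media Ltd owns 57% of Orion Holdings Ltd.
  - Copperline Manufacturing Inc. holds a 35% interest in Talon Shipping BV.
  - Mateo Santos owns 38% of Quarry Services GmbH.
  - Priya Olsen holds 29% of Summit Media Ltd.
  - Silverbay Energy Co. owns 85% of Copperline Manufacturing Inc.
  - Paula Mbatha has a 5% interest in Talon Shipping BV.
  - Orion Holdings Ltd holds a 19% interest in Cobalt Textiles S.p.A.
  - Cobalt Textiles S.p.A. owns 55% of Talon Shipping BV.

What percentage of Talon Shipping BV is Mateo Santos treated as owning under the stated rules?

Chain via Summit Media Ltd → Orion Holdings Ltd → Cobalt Textiles S.p.A. (R1): 71% × 57% × 19% × 55% = 4.229115% of Talon Shipping BV.
Chain via Quarry Services GmbH → Silverbay Energy Co. → Copperline Manufacturing Inc. (R1): 38% × 87% × 85% × 35% = 9.83535% of Talon Shipping BV.
Aggregating (R2): 4.229115% + 9.83535% = 14.064465%.

14.064465%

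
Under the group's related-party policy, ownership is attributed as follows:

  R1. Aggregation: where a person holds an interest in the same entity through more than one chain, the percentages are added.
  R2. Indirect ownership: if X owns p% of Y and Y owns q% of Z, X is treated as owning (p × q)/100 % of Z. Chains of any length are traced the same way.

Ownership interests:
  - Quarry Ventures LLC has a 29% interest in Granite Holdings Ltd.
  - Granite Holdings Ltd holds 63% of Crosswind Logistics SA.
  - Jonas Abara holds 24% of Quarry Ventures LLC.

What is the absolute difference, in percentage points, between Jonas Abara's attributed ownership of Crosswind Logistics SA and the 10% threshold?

Chain via Quarry Ventures LLC → Granite Holdings Ltd (R2): 24% × 29% × 63% = 4.3848% of Crosswind Logistics SA.
4.3848% falls short of the 10% threshold by 5.6152 percentage points.

5.6152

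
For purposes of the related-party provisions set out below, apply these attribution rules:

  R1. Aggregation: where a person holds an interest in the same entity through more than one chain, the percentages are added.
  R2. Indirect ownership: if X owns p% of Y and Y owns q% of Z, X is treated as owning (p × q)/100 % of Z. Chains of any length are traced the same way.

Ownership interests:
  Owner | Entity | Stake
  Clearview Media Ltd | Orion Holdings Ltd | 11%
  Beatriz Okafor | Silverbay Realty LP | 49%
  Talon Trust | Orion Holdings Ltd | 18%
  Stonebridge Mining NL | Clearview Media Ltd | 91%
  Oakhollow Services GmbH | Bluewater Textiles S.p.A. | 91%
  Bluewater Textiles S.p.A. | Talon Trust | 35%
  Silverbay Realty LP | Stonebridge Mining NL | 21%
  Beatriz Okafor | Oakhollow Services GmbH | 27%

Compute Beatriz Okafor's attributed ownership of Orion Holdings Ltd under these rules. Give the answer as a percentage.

Chain via Silverbay Realty LP → Stonebridge Mining NL → Clearview Media Ltd (R2): 49% × 21% × 91% × 11% = 1.030029% of Orion Holdings Ltd.
Chain via Oakhollow Services GmbH → Bluewater Textiles S.p.A. → Talon Trust (R2): 27% × 91% × 35% × 18% = 1.54791% of Orion Holdings Ltd.
Aggregating (R1): 1.030029% + 1.54791% = 2.577939%.

2.577939%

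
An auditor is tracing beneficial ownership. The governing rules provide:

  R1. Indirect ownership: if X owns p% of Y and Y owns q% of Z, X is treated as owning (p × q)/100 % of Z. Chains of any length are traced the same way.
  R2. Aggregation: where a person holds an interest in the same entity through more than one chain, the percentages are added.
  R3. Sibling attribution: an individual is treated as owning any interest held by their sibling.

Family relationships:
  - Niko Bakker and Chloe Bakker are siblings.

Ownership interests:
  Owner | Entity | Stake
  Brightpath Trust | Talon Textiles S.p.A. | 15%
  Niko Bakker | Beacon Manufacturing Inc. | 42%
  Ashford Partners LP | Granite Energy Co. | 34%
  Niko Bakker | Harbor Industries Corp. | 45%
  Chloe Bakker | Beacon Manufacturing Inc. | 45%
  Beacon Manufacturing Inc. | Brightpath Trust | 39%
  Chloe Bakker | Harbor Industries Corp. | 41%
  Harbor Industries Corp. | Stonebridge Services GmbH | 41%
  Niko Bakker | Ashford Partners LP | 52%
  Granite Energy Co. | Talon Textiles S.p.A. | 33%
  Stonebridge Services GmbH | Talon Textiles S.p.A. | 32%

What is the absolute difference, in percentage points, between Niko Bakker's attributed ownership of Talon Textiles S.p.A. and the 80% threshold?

By sibling attribution (R3), Niko Bakker is treated as also owning Chloe Bakker's interest in Beacon Manufacturing Inc, giving 42% + 45% = 87%.
By sibling attribution (R3), Niko Bakker is treated as also owning Chloe Bakker's interest in Harbor Industries Corp, giving 45% + 41% = 86%.
Chain via Beacon Manufacturing Inc. → Brightpath Trust (R1): 87% × 39% × 15% = 5.0895% of Talon Textiles S.p.A.
Chain via Ashford Partners LP → Granite Energy Co. (R1): 52% × 34% × 33% = 5.8344% of Talon Textiles S.p.A.
Chain via Harbor Industries Corp. → Stonebridge Services GmbH (R1): 86% × 41% × 32% = 11.2832% of Talon Textiles S.p.A.
Aggregating (R2): 5.0895% + 5.8344% + 11.2832% = 22.2071%.
22.2071% falls short of the 80% threshold by 57.7929 percentage points.

57.7929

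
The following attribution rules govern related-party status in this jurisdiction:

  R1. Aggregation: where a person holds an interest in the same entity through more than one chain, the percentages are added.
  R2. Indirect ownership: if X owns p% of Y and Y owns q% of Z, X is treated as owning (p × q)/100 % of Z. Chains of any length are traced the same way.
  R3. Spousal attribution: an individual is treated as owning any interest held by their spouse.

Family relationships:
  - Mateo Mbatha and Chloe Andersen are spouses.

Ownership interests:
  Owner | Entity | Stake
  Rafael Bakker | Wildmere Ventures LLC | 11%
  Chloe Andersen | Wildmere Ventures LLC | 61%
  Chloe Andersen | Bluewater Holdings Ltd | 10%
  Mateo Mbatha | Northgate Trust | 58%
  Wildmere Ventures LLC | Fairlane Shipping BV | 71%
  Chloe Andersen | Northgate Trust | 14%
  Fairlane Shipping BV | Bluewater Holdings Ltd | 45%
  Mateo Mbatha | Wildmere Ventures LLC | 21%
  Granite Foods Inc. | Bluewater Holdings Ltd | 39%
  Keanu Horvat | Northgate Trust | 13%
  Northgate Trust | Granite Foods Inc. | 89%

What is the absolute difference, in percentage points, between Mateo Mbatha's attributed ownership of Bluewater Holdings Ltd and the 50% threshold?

By spousal attribution (R3), Mateo Mbatha is treated as also owning Chloe Andersen's interest in Wildmere Ventures LLC, giving 21% + 61% = 82%.
By spousal attribution (R3), Mateo Mbatha is treated as also owning Chloe Andersen's interest in Northgate Trust, giving 58% + 14% = 72%.
By spousal attribution (R3), Mateo Mbatha is treated as owning Chloe Andersen's 10% interest in Bluewater Holdings Ltd.
Chain via Wildmere Ventures LLC → Fairlane Shipping BV (R2): 82% × 71% × 45% = 26.199% of Bluewater Holdings Ltd.
Chain via Northgate Trust → Granite Foods Inc. (R2): 72% × 89% × 39% = 24.9912% of Bluewater Holdings Ltd.
Direct interest in Bluewater Holdings Ltd: 10%.
Aggregating (R1): 26.199% + 24.9912% + 10% = 61.1902%.
61.1902% exceeds the 50% threshold by 11.1902 percentage points.

11.1902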